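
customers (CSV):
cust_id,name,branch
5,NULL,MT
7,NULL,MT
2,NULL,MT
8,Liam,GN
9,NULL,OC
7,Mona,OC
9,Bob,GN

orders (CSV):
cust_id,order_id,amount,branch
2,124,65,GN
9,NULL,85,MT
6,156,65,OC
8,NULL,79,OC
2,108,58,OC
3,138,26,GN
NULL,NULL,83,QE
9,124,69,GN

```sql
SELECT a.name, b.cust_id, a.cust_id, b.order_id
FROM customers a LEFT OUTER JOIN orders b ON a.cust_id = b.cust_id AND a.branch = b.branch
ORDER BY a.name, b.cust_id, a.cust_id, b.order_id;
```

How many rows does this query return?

LEFT JOIN keeps every row from `customers`; unmatched rows get NULL for `orders`'s columns.
Matching on a.cust_id = b.cust_id AND a.branch = b.branch. A NULL in a compared column never satisfies the condition.
- a (cust_id=5, branch=MT) has no partner → padded with NULL.
- a (cust_id=7, branch=MT) has no partner → padded with NULL.
- a (cust_id=2, branch=MT) has no partner → padded with NULL.
- a (cust_id=8, branch=GN) has no partner → padded with NULL.
- a (cust_id=9, branch=OC) has no partner → padded with NULL.
- a (cust_id=7, branch=OC) has no partner → padded with NULL.
- a (cust_id=9, branch=GN) pairs with 1 row(s) of b.
Total: 1 matched + 6 padded = 7 rows.

7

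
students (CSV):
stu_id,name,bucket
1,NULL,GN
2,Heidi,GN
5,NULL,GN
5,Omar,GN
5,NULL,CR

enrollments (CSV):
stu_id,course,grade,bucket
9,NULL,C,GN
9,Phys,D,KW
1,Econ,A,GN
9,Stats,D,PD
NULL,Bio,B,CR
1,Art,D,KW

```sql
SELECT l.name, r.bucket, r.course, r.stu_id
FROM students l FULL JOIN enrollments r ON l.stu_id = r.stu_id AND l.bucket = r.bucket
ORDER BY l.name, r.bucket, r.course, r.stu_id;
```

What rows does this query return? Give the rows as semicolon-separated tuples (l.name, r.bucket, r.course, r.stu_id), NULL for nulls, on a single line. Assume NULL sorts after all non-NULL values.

(Heidi, NULL, NULL, NULL); (Omar, NULL, NULL, NULL); (NULL, CR, Bio, NULL); (NULL, GN, Econ, 1); (NULL, GN, NULL, 9); (NULL, KW, Art, 1); (NULL, KW, Phys, 9); (NULL, PD, Stats, 9); (NULL, NULL, NULL, NULL); (NULL, NULL, NULL, NULL)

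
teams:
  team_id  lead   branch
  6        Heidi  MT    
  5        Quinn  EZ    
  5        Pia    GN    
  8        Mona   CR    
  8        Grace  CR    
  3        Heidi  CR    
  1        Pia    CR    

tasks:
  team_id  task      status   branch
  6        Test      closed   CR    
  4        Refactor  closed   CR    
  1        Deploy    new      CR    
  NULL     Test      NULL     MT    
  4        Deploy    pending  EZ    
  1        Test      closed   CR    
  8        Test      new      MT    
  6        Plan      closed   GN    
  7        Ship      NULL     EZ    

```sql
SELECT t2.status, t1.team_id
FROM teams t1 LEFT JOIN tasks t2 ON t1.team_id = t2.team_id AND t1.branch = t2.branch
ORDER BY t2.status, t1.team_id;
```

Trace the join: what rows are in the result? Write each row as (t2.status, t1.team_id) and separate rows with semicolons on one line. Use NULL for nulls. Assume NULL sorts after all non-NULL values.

(closed, 1); (new, 1); (NULL, 3); (NULL, 5); (NULL, 5); (NULL, 6); (NULL, 8); (NULL, 8)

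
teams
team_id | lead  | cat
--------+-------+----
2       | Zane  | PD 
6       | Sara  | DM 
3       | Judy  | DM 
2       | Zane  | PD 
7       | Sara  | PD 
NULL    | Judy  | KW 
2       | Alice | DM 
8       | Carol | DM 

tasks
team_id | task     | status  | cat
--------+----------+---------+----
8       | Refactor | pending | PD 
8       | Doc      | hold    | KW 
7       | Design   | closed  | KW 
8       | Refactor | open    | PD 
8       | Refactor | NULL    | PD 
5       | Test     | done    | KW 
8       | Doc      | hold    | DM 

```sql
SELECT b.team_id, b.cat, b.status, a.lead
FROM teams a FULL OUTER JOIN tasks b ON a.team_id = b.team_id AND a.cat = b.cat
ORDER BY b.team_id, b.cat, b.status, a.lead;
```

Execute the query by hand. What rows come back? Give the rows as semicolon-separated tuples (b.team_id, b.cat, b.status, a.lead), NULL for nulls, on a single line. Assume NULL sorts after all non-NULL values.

FULL OUTER JOIN keeps every row from both sides; unmatched rows get NULL for the other side's columns.
Matching on a.team_id = b.team_id AND a.cat = b.cat. A NULL in a compared column never satisfies the condition.
- team_id=2, cat=PD: no b row matches, row kept with b columns NULL.
- team_id=6, cat=DM: no b row matches, row kept with b columns NULL.
- team_id=3, cat=DM: no b row matches, row kept with b columns NULL.
- team_id=2, cat=PD: no b row matches, row kept with b columns NULL.
- team_id=7, cat=PD: no b row matches, row kept with b columns NULL.
- team_id=NULL, cat=KW: no b row matches, row kept with b columns NULL.
- team_id=2, cat=DM: no b row matches, row kept with b columns NULL.
- team_id=8, cat=DM: 1 matching b row(s), so 1 row(s) emitted.
- 6 b row(s) had no a match → kept, a columns NULL.

(5, KW, done, NULL); (7, KW, closed, NULL); (8, DM, hold, Carol); (8, KW, hold, NULL); (8, PD, open, NULL); (8, PD, pending, NULL); (8, PD, NULL, NULL); (NULL, NULL, NULL, Alice); (NULL, NULL, NULL, Judy); (NULL, NULL, NULL, Judy); (NULL, NULL, NULL, Sara); (NULL, NULL, NULL, Sara); (NULL, NULL, NULL, Zane); (NULL, NULL, NULL, Zane)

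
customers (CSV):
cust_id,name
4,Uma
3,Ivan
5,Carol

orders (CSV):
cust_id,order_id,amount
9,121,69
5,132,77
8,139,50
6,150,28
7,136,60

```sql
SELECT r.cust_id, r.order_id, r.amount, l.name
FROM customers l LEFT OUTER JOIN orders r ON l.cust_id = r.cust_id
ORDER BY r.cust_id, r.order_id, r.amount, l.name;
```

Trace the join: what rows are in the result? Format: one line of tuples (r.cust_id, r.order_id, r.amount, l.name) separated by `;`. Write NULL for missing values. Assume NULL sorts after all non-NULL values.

LEFT JOIN keeps every row from `customers`; unmatched rows get NULL for `orders`'s columns.
Matching on l.cust_id = r.cust_id.
Matched pairs: 1; unmatched l rows kept: 2.

(5, 132, 77, Carol); (NULL, NULL, NULL, Ivan); (NULL, NULL, NULL, Uma)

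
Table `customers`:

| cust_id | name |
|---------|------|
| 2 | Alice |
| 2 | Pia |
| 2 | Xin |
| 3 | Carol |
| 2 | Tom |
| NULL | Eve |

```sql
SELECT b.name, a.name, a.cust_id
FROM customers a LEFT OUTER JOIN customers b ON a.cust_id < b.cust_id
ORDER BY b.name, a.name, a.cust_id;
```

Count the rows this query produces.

LEFT JOIN keeps every row from `customers a`; unmatched rows get NULL for `customers b`'s columns.
Matching on a.cust_id < b.cust_id. A NULL in a compared column never satisfies the condition.
- a (cust_id=2) pairs with 1 row(s) of b.
- a (cust_id=2) pairs with 1 row(s) of b.
- a (cust_id=2) pairs with 1 row(s) of b.
- a (cust_id=3) has no partner → padded with NULL.
- a (cust_id=2) pairs with 1 row(s) of b.
- a (cust_id=NULL) has no partner → padded with NULL.
Total: 4 matched + 2 padded = 6 rows.

6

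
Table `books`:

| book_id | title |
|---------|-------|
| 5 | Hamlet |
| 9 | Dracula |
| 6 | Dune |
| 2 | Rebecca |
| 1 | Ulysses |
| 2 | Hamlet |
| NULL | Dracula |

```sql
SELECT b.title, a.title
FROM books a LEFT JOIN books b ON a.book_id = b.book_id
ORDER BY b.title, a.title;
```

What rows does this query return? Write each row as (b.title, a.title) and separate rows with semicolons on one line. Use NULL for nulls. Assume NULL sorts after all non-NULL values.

(Dracula, Dracula); (Dune, Dune); (Hamlet, Hamlet); (Hamlet, Hamlet); (Hamlet, Rebecca); (Rebecca, Hamlet); (Rebecca, Rebecca); (Ulysses, Ulysses); (NULL, Dracula)

LEFT JOIN keeps every row from `books a`; unmatched rows get NULL for `books b`'s columns.
Matching on a.book_id = b.book_id. A NULL in a compared column never satisfies the condition.
Matched pairs: 8; unmatched a rows kept: 1.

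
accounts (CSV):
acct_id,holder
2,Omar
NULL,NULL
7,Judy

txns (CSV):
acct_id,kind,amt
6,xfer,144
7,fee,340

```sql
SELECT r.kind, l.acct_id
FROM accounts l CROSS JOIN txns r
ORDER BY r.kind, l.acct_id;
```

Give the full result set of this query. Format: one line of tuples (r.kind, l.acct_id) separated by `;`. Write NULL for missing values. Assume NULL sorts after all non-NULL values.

(fee, 2); (fee, 7); (fee, NULL); (xfer, 2); (xfer, 7); (xfer, NULL)

CROSS JOIN pairs every row of `accounts` with every row of `txns`: 3 × 2 = 6 rows.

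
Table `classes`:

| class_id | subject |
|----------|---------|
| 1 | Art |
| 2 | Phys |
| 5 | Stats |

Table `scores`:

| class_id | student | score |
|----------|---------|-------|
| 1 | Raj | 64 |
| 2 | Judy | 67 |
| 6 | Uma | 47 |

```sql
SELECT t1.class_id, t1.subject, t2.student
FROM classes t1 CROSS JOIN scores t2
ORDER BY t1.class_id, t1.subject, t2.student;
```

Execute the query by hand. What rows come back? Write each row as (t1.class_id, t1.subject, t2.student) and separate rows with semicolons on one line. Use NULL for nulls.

CROSS JOIN pairs every row of `classes` with every row of `scores`: 3 × 3 = 9 rows.
After projecting and ordering:
t1.class_id | t1.subject | t2.student
1 | Art | Judy
1 | Art | Raj
1 | Art | Uma
2 | Phys | Judy
2 | Phys | Raj
2 | Phys | Uma
5 | Stats | Judy
5 | Stats | Raj
5 | Stats | Uma

(1, Art, Judy); (1, Art, Raj); (1, Art, Uma); (2, Phys, Judy); (2, Phys, Raj); (2, Phys, Uma); (5, Stats, Judy); (5, Stats, Raj); (5, Stats, Uma)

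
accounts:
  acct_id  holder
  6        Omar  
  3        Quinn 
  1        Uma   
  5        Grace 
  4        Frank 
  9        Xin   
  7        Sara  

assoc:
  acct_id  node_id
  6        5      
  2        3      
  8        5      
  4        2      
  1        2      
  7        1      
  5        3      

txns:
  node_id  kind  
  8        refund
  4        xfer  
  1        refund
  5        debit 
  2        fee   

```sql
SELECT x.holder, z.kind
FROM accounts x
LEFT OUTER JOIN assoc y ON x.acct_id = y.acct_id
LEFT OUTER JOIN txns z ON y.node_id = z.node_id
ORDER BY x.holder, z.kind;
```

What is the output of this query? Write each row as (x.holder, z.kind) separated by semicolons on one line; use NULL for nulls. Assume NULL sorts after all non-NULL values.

Joins associate left-to-right: accounts LEFT JOIN assoc on acct_id gives 7 intermediate row(s).
Then LEFT JOIN `txns z` on node_id: each of those 7 rows is kept; rows whose y.node_id has no match in z get NULL for z's columns.

(Frank, fee); (Grace, NULL); (Omar, debit); (Quinn, NULL); (Sara, refund); (Uma, fee); (Xin, NULL)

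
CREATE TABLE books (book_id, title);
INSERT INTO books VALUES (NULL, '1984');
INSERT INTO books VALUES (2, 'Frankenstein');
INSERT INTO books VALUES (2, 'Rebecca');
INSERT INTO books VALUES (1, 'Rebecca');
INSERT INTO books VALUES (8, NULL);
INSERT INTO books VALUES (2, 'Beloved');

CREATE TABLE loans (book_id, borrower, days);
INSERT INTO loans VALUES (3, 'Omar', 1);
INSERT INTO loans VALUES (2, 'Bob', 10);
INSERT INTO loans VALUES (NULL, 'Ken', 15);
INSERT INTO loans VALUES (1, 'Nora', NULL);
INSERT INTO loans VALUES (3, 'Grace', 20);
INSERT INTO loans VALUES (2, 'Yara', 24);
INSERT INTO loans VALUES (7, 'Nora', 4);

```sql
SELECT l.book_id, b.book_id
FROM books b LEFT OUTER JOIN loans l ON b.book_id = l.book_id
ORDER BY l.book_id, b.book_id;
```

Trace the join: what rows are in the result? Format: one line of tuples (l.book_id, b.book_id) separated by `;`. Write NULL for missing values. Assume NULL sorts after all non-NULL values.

(1, 1); (2, 2); (2, 2); (2, 2); (2, 2); (2, 2); (2, 2); (NULL, 8); (NULL, NULL)

LEFT JOIN keeps every row from `books`; unmatched rows get NULL for `loans`'s columns.
Matching on b.book_id = l.book_id. A NULL in a compared column never satisfies the condition.
- b (book_id=NULL) has no partner → padded with NULL.
- b (book_id=2) pairs with 2 row(s) of l.
- b (book_id=2) pairs with 2 row(s) of l.
- b (book_id=1) pairs with 1 row(s) of l.
- b (book_id=8) has no partner → padded with NULL.
- b (book_id=2) pairs with 2 row(s) of l.
After projecting and ordering:
l.book_id | b.book_id
1 | 1
2 | 2
2 | 2
2 | 2
2 | 2
2 | 2
2 | 2
NULL | 8
NULL | NULL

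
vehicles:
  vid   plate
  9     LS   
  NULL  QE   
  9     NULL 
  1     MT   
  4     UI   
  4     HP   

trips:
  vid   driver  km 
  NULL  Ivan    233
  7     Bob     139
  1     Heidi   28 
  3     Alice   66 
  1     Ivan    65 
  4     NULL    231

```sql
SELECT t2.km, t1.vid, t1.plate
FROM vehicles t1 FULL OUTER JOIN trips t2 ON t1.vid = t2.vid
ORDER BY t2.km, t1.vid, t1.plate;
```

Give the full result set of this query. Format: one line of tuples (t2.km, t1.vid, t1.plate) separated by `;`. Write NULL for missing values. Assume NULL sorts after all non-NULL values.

FULL OUTER JOIN keeps every row from both sides; unmatched rows get NULL for the other side's columns.
Matching on t1.vid = t2.vid. A NULL in a compared column never satisfies the condition.
Matched pairs: 4; unmatched t1 rows kept: 3; unmatched t2 rows kept: 3.

(28, 1, MT); (65, 1, MT); (66, NULL, NULL); (139, NULL, NULL); (231, 4, HP); (231, 4, UI); (233, NULL, NULL); (NULL, 9, LS); (NULL, 9, NULL); (NULL, NULL, QE)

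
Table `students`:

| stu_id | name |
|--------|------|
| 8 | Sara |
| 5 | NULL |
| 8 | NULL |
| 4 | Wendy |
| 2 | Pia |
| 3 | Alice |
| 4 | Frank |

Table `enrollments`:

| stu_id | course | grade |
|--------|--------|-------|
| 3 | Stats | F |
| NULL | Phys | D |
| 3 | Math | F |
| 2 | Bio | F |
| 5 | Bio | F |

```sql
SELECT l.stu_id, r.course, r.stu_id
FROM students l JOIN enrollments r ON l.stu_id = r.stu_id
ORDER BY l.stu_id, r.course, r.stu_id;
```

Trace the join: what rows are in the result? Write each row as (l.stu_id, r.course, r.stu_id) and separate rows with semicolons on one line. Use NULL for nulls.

INNER JOIN keeps only pairs where the ON condition holds.
Matching on l.stu_id = r.stu_id. A NULL in a compared column never satisfies the condition.
Matched pairs: 4.

(2, Bio, 2); (3, Math, 3); (3, Stats, 3); (5, Bio, 5)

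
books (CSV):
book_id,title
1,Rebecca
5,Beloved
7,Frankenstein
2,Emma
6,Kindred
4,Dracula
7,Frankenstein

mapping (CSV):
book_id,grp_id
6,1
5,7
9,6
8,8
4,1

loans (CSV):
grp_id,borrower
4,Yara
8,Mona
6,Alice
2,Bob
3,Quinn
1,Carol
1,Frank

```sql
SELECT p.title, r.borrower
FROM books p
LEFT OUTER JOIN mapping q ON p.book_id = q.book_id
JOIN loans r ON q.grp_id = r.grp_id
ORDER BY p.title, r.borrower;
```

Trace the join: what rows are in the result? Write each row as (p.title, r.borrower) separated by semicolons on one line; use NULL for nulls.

Evaluate left to right. First `books p LEFT JOIN mapping q` on book_id: 7 row(s).
Then INNER JOIN `loans r` on grp_id: keep only rows whose q.grp_id appears in r.

(Dracula, Carol); (Dracula, Frank); (Kindred, Carol); (Kindred, Frank)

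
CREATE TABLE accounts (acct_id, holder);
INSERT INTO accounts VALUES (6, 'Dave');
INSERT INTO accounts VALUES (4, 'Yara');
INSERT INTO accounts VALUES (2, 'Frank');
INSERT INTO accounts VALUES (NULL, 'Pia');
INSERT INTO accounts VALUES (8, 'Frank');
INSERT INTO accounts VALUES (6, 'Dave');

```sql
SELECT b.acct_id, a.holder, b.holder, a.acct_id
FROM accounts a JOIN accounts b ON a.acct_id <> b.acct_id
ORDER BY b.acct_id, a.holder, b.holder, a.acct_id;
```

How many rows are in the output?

INNER JOIN keeps only pairs where the ON condition holds.
Matching on a.acct_id <> b.acct_id. A NULL in a compared column never satisfies the condition.
- a (acct_id=6) pairs with 3 row(s) of b.
- a (acct_id=4) pairs with 4 row(s) of b.
- a (acct_id=2) pairs with 4 row(s) of b.
- a (acct_id=NULL) has no partner → excluded.
- a (acct_id=8) pairs with 4 row(s) of b.
- a (acct_id=6) pairs with 3 row(s) of b.
Total: 18 rows.

18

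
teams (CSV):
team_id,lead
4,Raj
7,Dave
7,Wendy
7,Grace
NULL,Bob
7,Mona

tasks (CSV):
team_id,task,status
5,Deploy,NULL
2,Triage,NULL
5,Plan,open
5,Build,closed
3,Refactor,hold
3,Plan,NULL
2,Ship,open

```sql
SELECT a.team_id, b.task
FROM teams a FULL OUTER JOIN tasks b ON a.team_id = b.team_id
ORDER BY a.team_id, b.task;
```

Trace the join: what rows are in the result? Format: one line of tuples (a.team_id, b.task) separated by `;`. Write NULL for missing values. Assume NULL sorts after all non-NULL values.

(4, NULL); (7, NULL); (7, NULL); (7, NULL); (7, NULL); (NULL, Build); (NULL, Deploy); (NULL, Plan); (NULL, Plan); (NULL, Refactor); (NULL, Ship); (NULL, Triage); (NULL, NULL)

FULL OUTER JOIN keeps every row from both sides; unmatched rows get NULL for the other side's columns.
Matching on a.team_id = b.team_id. A NULL in a compared column never satisfies the condition.
- a (team_id=4) has no partner → padded with NULL.
- a (team_id=7) has no partner → padded with NULL.
- a (team_id=7) has no partner → padded with NULL.
- a (team_id=7) has no partner → padded with NULL.
- a (team_id=NULL) has no partner → padded with NULL.
- a (team_id=7) has no partner → padded with NULL.
- plus 7 unmatched b row(s), each kept with NULL a columns.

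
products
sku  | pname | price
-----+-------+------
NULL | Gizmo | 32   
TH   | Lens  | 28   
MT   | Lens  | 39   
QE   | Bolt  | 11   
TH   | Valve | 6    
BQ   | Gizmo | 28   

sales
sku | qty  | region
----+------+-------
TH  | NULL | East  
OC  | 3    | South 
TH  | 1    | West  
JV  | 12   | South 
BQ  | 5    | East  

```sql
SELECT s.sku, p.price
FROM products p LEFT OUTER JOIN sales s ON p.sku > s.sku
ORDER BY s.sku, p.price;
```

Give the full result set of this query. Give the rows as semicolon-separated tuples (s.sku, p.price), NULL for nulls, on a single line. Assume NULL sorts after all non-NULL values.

LEFT JOIN keeps every row from `products`; unmatched rows get NULL for `sales`'s columns.
Matching on p.sku > s.sku. A NULL in a compared column never satisfies the condition.
- sku=NULL: no s row matches, row kept with s columns NULL.
- sku=TH: 3 matching s row(s), so 3 row(s) emitted.
- sku=MT: 2 matching s row(s), so 2 row(s) emitted.
- sku=QE: 3 matching s row(s), so 3 row(s) emitted.
- sku=TH: 3 matching s row(s), so 3 row(s) emitted.
- sku=BQ: no s row matches, row kept with s columns NULL.

(BQ, 6); (BQ, 11); (BQ, 28); (BQ, 39); (JV, 6); (JV, 11); (JV, 28); (JV, 39); (OC, 6); (OC, 11); (OC, 28); (NULL, 28); (NULL, 32)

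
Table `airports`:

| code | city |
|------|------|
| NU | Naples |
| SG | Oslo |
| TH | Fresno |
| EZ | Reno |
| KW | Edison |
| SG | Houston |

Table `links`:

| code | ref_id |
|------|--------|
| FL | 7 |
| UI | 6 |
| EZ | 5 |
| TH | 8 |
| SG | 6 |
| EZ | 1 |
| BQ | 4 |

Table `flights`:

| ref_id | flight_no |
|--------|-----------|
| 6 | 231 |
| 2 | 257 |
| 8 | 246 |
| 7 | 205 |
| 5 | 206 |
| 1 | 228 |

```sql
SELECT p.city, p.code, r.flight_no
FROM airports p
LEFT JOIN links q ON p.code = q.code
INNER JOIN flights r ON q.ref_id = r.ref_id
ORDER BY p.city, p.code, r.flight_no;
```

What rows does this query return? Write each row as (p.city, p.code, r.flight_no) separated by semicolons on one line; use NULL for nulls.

Step 1 — p LEFT JOIN q on code → 7 row(s).
Then INNER JOIN `flights r` on ref_id: keep only rows whose q.ref_id appears in r.

(Fresno, TH, 246); (Houston, SG, 231); (Oslo, SG, 231); (Reno, EZ, 206); (Reno, EZ, 228)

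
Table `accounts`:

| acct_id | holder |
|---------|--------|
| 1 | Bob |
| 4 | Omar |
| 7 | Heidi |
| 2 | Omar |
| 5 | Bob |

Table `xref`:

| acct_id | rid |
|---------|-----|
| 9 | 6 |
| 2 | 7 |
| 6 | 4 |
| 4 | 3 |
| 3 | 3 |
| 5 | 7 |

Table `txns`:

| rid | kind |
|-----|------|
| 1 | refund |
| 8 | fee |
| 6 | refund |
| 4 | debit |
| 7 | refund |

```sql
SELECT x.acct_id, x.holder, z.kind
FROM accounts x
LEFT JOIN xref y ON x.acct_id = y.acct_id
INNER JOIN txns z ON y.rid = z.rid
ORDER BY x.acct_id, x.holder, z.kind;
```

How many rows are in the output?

2

Joins associate left-to-right: accounts LEFT JOIN xref on acct_id gives 5 intermediate row(s).
Then INNER JOIN `txns z` on rid: keep only rows whose y.rid appears in z.
Result: 2 row(s).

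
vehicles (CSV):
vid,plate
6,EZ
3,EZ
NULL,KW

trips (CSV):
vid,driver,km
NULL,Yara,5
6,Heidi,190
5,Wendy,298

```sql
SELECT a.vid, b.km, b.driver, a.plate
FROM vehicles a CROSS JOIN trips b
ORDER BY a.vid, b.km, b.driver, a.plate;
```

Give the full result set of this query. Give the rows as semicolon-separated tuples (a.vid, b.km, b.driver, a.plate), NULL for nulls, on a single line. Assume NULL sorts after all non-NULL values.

CROSS JOIN pairs every row of `vehicles` with every row of `trips`: 3 × 3 = 9 rows.
After projecting and ordering:
a.vid | b.km | b.driver | a.plate
3 | 5 | Yara | EZ
3 | 190 | Heidi | EZ
3 | 298 | Wendy | EZ
6 | 5 | Yara | EZ
6 | 190 | Heidi | EZ
6 | 298 | Wendy | EZ
NULL | 5 | Yara | KW
NULL | 190 | Heidi | KW
NULL | 298 | Wendy | KW

(3, 5, Yara, EZ); (3, 190, Heidi, EZ); (3, 298, Wendy, EZ); (6, 5, Yara, EZ); (6, 190, Heidi, EZ); (6, 298, Wendy, EZ); (NULL, 5, Yara, KW); (NULL, 190, Heidi, KW); (NULL, 298, Wendy, KW)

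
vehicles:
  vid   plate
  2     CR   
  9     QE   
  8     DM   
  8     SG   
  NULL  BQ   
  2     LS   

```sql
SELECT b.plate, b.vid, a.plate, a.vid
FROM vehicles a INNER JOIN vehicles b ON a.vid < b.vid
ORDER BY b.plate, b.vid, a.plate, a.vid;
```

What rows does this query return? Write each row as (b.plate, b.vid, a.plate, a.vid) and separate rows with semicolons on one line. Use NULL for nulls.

(DM, 8, CR, 2); (DM, 8, LS, 2); (QE, 9, CR, 2); (QE, 9, DM, 8); (QE, 9, LS, 2); (QE, 9, SG, 8); (SG, 8, CR, 2); (SG, 8, LS, 2)

INNER JOIN keeps only pairs where the ON condition holds.
Matching on a.vid < b.vid. A NULL in a compared column never satisfies the condition.
Matched pairs: 8.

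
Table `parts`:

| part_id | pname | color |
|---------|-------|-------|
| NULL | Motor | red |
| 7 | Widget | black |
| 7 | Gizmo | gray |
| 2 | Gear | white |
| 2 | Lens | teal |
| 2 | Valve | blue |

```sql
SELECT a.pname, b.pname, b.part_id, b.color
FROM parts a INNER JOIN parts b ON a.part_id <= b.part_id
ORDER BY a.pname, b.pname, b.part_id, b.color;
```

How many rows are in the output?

19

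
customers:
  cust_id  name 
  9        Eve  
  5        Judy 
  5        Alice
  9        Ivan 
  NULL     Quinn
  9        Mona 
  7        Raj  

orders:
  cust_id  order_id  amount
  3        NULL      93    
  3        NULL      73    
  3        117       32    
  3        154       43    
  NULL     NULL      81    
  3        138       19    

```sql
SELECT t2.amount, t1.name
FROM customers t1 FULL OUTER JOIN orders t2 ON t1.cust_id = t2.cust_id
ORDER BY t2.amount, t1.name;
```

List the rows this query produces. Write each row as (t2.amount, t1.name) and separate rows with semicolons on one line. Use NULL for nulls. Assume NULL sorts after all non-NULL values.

(19, NULL); (32, NULL); (43, NULL); (73, NULL); (81, NULL); (93, NULL); (NULL, Alice); (NULL, Eve); (NULL, Ivan); (NULL, Judy); (NULL, Mona); (NULL, Quinn); (NULL, Raj)

FULL OUTER JOIN keeps every row from both sides; unmatched rows get NULL for the other side's columns.
Matching on t1.cust_id = t2.cust_id. A NULL in a compared column never satisfies the condition.
- t1 (cust_id=9) has no partner → padded with NULL.
- t1 (cust_id=5) has no partner → padded with NULL.
- t1 (cust_id=5) has no partner → padded with NULL.
- t1 (cust_id=9) has no partner → padded with NULL.
- t1 (cust_id=NULL) has no partner → padded with NULL.
- t1 (cust_id=9) has no partner → padded with NULL.
- t1 (cust_id=7) has no partner → padded with NULL.
- 6 t2 row(s) had no t1 match → kept, t1 columns NULL.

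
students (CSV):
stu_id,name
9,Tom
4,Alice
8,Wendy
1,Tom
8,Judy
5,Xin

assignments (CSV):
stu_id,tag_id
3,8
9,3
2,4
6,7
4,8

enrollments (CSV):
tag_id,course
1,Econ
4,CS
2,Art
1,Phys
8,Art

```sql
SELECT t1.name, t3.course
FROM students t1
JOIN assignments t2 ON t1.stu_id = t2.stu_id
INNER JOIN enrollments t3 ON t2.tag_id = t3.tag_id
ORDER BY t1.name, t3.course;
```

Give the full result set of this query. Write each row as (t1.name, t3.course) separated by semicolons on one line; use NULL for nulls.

Step 1 — t1 INNER JOIN t2 on stu_id → 2 row(s).
Then INNER JOIN `enrollments t3` on tag_id: keep only rows whose t2.tag_id appears in t3.

(Alice, Art)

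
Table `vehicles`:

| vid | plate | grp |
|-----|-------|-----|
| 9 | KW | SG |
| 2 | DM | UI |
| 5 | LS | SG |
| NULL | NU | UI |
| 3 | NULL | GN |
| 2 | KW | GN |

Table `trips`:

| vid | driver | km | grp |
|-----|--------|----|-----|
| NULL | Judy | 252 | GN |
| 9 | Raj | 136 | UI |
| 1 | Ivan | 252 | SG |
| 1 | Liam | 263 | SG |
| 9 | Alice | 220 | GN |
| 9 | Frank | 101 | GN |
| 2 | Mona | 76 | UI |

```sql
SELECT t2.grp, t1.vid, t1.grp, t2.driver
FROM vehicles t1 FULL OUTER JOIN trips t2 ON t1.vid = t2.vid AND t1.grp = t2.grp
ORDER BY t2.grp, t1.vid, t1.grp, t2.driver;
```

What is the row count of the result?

FULL OUTER JOIN keeps every row from both sides; unmatched rows get NULL for the other side's columns.
Matching on t1.vid = t2.vid AND t1.grp = t2.grp. A NULL in a compared column never satisfies the condition.
- t1[0] vid=9, grp=SG → no match; kept with NULLs on the t2 side.
- t1[1] vid=2, grp=UI → 1 match(es) in t2 → 1 row(s).
- t1[2] vid=5, grp=SG → no match; kept with NULLs on the t2 side.
- t1[3] vid=NULL, grp=UI → no match; kept with NULLs on the t2 side.
- t1[4] vid=3, grp=GN → no match; kept with NULLs on the t2 side.
- t1[5] vid=2, grp=GN → no match; kept with NULLs on the t2 side.
- 6 row(s) from t2 found no t1 partner → padded with NULL.
Total: 1 matched + 11 padded = 12 rows.

12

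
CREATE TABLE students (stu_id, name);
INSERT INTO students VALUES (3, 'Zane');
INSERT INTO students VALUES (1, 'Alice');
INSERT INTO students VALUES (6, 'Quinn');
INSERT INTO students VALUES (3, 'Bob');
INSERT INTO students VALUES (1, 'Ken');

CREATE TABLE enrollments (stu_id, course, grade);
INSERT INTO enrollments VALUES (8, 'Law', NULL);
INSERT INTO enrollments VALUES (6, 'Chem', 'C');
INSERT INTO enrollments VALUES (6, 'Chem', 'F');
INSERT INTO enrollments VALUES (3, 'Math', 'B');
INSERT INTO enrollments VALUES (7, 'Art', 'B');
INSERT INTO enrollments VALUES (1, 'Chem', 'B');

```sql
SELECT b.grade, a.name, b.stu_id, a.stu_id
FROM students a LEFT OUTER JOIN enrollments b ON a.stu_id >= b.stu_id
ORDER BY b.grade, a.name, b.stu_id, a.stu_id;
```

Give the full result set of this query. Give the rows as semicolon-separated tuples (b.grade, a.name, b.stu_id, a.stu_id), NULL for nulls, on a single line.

(B, Alice, 1, 1); (B, Bob, 1, 3); (B, Bob, 3, 3); (B, Ken, 1, 1); (B, Quinn, 1, 6); (B, Quinn, 3, 6); (B, Zane, 1, 3); (B, Zane, 3, 3); (C, Quinn, 6, 6); (F, Quinn, 6, 6)

LEFT JOIN keeps every row from `students`; unmatched rows get NULL for `enrollments`'s columns.
Matching on a.stu_id >= b.stu_id.
- a (stu_id=3) pairs with 2 row(s) of b.
- a (stu_id=1) pairs with 1 row(s) of b.
- a (stu_id=6) pairs with 4 row(s) of b.
- a (stu_id=3) pairs with 2 row(s) of b.
- a (stu_id=1) pairs with 1 row(s) of b.
After projecting and ordering:
b.grade | a.name | b.stu_id | a.stu_id
B | Alice | 1 | 1
B | Bob | 1 | 3
B | Bob | 3 | 3
B | Ken | 1 | 1
B | Quinn | 1 | 6
B | Quinn | 3 | 6
B | Zane | 1 | 3
B | Zane | 3 | 3
C | Quinn | 6 | 6
F | Quinn | 6 | 6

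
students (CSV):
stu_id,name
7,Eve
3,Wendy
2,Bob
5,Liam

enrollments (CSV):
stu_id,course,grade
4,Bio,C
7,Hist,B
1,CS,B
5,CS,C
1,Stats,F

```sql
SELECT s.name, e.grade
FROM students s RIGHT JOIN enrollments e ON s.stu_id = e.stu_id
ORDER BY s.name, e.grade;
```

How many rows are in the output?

5

RIGHT JOIN keeps every row from `enrollments`; unmatched rows get NULL for `students`'s columns.
Matching on s.stu_id = e.stu_id.
- s row (stu_id=7): matches 1 e row(s) → 1 output row(s).
- s row (stu_id=3): no match.
- s row (stu_id=2): no match.
- s row (stu_id=5): matches 1 e row(s) → 1 output row(s).
- 3 e row(s) had no s match → kept, s columns NULL.
Total: 2 matched + 3 padded = 5 rows.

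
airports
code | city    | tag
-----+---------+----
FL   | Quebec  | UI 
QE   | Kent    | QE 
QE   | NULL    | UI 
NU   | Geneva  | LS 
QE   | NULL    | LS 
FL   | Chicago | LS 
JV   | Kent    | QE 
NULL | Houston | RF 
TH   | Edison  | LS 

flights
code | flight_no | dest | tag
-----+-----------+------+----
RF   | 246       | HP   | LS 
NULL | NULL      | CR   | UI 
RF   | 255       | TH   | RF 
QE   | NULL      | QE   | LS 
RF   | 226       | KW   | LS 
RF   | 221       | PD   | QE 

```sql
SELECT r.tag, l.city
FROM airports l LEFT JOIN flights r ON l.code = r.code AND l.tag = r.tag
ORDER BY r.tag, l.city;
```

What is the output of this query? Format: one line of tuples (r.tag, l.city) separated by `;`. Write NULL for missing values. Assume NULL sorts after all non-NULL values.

(LS, NULL); (NULL, Chicago); (NULL, Edison); (NULL, Geneva); (NULL, Houston); (NULL, Kent); (NULL, Kent); (NULL, Quebec); (NULL, NULL)

LEFT JOIN keeps every row from `airports`; unmatched rows get NULL for `flights`'s columns.
Matching on l.code = r.code AND l.tag = r.tag. A NULL in a compared column never satisfies the condition.
Matched pairs: 1; unmatched l rows kept: 8.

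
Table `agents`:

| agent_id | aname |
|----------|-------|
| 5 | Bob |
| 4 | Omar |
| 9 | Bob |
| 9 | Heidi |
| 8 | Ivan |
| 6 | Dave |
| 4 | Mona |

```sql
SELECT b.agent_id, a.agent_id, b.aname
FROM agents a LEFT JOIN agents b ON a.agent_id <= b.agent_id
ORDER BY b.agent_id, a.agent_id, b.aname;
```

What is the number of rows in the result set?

30

LEFT JOIN keeps every row from `agents a`; unmatched rows get NULL for `agents b`'s columns.
Matching on a.agent_id <= b.agent_id.
Matched pairs: 30; unmatched a rows kept: 0.
Total: 30 rows.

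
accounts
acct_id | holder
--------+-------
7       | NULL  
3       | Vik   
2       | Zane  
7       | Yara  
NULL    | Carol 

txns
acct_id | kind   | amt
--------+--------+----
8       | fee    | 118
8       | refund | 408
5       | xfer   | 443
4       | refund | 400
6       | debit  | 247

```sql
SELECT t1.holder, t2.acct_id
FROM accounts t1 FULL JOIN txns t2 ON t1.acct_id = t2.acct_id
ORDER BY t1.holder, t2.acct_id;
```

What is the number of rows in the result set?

10

FULL OUTER JOIN keeps every row from both sides; unmatched rows get NULL for the other side's columns.
Matching on t1.acct_id = t2.acct_id. A NULL in a compared column never satisfies the condition.
Matched pairs: 0; unmatched t1 rows kept: 5; unmatched t2 rows kept: 5.
Total: 0 matched + 10 padded = 10 rows.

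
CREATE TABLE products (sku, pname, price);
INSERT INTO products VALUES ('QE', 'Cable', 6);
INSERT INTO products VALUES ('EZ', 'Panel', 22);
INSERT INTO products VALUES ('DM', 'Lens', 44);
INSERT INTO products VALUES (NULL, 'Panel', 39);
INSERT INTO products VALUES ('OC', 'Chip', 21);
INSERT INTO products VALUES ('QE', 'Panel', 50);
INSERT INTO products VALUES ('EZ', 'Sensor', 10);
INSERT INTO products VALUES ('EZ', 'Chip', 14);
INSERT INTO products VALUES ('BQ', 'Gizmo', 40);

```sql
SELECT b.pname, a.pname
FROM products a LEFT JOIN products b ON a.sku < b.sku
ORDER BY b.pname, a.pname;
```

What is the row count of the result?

LEFT JOIN keeps every row from `products a`; unmatched rows get NULL for `products b`'s columns.
Matching on a.sku < b.sku. A NULL in a compared column never satisfies the condition.
- a row (sku=QE): no match → kept, b columns NULL.
- a row (sku=EZ): matches 3 b row(s) → 3 output row(s).
- a row (sku=DM): matches 6 b row(s) → 6 output row(s).
- a row (sku=NULL): no match → kept, b columns NULL.
- a row (sku=OC): matches 2 b row(s) → 2 output row(s).
- a row (sku=QE): no match → kept, b columns NULL.
- a row (sku=EZ): matches 3 b row(s) → 3 output row(s).
- a row (sku=EZ): matches 3 b row(s) → 3 output row(s).
- a row (sku=BQ): matches 7 b row(s) → 7 output row(s).
Total: 24 matched + 3 padded = 27 rows.

27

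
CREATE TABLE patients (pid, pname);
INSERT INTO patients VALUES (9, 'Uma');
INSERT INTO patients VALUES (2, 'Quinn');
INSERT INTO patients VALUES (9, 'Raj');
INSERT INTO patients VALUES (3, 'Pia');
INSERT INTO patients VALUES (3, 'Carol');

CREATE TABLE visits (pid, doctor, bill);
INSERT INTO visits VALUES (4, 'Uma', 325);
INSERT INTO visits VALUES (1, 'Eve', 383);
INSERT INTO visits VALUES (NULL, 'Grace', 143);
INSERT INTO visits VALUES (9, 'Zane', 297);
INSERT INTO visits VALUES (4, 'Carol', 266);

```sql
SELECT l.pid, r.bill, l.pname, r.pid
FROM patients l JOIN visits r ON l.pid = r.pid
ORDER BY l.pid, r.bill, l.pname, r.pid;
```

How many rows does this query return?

INNER JOIN keeps only pairs where the ON condition holds.
Matching on l.pid = r.pid. A NULL in a compared column never satisfies the condition.
- l (pid=9) pairs with 1 row(s) of r.
- l (pid=2) has no partner → excluded.
- l (pid=9) pairs with 1 row(s) of r.
- l (pid=3) has no partner → excluded.
- l (pid=3) has no partner → excluded.
Total: 2 rows.

2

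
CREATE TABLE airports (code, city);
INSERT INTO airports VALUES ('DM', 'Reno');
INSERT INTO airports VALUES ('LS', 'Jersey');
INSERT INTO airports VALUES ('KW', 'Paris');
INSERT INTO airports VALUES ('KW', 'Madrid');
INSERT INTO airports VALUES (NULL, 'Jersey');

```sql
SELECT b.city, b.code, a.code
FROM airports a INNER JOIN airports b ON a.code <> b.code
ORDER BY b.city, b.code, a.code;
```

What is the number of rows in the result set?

10

INNER JOIN keeps only pairs where the ON condition holds.
Matching on a.code <> b.code. A NULL in a compared column never satisfies the condition.
- a[0] code=DM → 3 match(es) in b → 3 row(s).
- a[1] code=LS → 3 match(es) in b → 3 row(s).
- a[2] code=KW → 2 match(es) in b → 2 row(s).
- a[3] code=KW → 2 match(es) in b → 2 row(s).
- a[4] code=NULL → no match; dropped.
Total: 10 rows.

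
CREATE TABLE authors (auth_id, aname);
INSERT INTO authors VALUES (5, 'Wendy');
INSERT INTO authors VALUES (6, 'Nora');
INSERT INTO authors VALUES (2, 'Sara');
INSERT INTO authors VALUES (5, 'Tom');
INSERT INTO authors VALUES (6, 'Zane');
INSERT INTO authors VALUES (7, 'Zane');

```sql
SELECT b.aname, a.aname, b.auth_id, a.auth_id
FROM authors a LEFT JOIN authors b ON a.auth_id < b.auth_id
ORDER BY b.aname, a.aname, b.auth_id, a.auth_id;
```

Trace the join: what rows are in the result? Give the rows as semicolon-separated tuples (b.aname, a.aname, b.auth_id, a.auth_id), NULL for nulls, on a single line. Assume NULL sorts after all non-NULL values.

(Nora, Sara, 6, 2); (Nora, Tom, 6, 5); (Nora, Wendy, 6, 5); (Tom, Sara, 5, 2); (Wendy, Sara, 5, 2); (Zane, Nora, 7, 6); (Zane, Sara, 6, 2); (Zane, Sara, 7, 2); (Zane, Tom, 6, 5); (Zane, Tom, 7, 5); (Zane, Wendy, 6, 5); (Zane, Wendy, 7, 5); (Zane, Zane, 7, 6); (NULL, Zane, NULL, 7)

LEFT JOIN keeps every row from `authors a`; unmatched rows get NULL for `authors b`'s columns.
Matching on a.auth_id < b.auth_id.
- a row (auth_id=5): matches 3 b row(s) → 3 output row(s).
- a row (auth_id=6): matches 1 b row(s) → 1 output row(s).
- a row (auth_id=2): matches 5 b row(s) → 5 output row(s).
- a row (auth_id=5): matches 3 b row(s) → 3 output row(s).
- a row (auth_id=6): matches 1 b row(s) → 1 output row(s).
- a row (auth_id=7): no match → kept, b columns NULL.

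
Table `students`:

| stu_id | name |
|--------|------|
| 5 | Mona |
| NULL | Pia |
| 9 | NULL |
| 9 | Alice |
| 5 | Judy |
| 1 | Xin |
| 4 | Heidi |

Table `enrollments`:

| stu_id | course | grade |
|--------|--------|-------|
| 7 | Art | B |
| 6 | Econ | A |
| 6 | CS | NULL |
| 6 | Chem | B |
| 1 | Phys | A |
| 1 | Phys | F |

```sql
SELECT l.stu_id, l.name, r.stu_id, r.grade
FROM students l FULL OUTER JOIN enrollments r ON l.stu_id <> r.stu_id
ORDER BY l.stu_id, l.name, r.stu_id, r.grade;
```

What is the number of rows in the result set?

35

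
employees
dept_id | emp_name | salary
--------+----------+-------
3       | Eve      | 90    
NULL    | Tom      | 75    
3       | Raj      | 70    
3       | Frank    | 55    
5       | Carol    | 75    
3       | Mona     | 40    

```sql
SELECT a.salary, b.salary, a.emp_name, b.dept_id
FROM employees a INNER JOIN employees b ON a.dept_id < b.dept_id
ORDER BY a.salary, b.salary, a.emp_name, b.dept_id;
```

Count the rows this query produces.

4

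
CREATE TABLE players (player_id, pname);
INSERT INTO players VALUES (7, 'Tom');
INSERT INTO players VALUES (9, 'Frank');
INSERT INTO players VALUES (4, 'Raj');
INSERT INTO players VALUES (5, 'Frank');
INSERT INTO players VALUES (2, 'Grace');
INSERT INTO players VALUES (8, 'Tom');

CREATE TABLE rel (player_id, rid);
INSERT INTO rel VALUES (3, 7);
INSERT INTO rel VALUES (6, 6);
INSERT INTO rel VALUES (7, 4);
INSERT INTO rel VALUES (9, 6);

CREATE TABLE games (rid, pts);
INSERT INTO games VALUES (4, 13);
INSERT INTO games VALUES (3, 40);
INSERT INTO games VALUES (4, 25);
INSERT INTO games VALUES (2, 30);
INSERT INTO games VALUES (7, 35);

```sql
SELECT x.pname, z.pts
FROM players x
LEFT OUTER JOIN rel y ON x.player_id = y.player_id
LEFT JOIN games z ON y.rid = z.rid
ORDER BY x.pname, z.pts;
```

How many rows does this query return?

7

Step 1 — x LEFT JOIN y on player_id → 6 row(s).
Then LEFT JOIN `games z` on rid: each of those 6 rows is kept; rows whose y.rid has no match in z get NULL for z's columns.
Result: 7 row(s).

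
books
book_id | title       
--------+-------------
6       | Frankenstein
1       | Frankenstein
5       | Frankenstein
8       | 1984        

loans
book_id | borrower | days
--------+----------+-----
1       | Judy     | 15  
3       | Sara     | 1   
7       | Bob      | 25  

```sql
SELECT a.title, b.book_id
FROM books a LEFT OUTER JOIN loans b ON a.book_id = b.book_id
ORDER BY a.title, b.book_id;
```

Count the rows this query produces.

LEFT JOIN keeps every row from `books`; unmatched rows get NULL for `loans`'s columns.
Matching on a.book_id = b.book_id.
Matched pairs: 1; unmatched a rows kept: 3.
Total: 1 matched + 3 padded = 4 rows.

4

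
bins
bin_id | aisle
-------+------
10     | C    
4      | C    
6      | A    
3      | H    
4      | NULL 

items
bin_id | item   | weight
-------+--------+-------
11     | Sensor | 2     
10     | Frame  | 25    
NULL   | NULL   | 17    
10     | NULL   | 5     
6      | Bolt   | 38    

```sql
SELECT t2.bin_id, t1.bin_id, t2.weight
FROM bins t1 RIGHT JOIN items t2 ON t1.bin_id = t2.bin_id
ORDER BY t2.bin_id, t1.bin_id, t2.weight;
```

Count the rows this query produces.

RIGHT JOIN keeps every row from `items`; unmatched rows get NULL for `bins`'s columns.
Matching on t1.bin_id = t2.bin_id. A NULL in a compared column never satisfies the condition.
- t1 (bin_id=10) pairs with 2 row(s) of t2.
- t1 (bin_id=4) has no partner in t2.
- t1 (bin_id=6) pairs with 1 row(s) of t2.
- t1 (bin_id=3) has no partner in t2.
- t1 (bin_id=4) has no partner in t2.
- 2 t2 row(s) had no t1 match → kept, t1 columns NULL.
Total: 3 matched + 2 padded = 5 rows.

5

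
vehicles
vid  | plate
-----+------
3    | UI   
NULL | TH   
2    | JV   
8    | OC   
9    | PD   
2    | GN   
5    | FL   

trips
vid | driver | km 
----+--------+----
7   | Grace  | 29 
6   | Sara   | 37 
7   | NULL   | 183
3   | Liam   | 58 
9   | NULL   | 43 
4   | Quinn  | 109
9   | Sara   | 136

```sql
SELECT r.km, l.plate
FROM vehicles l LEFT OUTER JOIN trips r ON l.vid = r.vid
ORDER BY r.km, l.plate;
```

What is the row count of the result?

LEFT JOIN keeps every row from `vehicles`; unmatched rows get NULL for `trips`'s columns.
Matching on l.vid = r.vid. A NULL in a compared column never satisfies the condition.
- l[0] vid=3 → 1 match(es) in r → 1 row(s).
- l[1] vid=NULL → no match; kept with NULLs on the r side.
- l[2] vid=2 → no match; kept with NULLs on the r side.
- l[3] vid=8 → no match; kept with NULLs on the r side.
- l[4] vid=9 → 2 match(es) in r → 2 row(s).
- l[5] vid=2 → no match; kept with NULLs on the r side.
- l[6] vid=5 → no match; kept with NULLs on the r side.
Total: 3 matched + 5 padded = 8 rows.

8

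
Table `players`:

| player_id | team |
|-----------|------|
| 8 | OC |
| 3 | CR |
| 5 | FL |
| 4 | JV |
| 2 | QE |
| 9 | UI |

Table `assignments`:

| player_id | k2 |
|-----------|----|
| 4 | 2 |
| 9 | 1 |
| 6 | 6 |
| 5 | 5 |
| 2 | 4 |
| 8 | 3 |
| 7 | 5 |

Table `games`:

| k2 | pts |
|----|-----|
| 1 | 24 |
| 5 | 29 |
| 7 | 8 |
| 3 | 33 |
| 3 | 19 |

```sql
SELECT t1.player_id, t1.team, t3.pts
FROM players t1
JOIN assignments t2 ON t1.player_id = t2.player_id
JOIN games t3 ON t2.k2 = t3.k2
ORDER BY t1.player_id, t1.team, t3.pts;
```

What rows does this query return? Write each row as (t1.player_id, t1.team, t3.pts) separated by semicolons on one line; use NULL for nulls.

(5, FL, 29); (8, OC, 19); (8, OC, 33); (9, UI, 24)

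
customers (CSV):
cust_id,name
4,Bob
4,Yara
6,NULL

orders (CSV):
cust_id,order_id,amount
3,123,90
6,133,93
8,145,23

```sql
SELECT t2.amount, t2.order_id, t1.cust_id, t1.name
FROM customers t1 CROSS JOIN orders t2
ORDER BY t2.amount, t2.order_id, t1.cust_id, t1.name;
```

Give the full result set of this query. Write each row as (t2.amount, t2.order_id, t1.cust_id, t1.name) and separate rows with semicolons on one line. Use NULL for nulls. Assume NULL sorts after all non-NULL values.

(23, 145, 4, Bob); (23, 145, 4, Yara); (23, 145, 6, NULL); (90, 123, 4, Bob); (90, 123, 4, Yara); (90, 123, 6, NULL); (93, 133, 4, Bob); (93, 133, 4, Yara); (93, 133, 6, NULL)

CROSS JOIN pairs every row of `customers` with every row of `orders`: 3 × 3 = 9 rows.
After projecting and ordering:
t2.amount | t2.order_id | t1.cust_id | t1.name
23 | 145 | 4 | Bob
23 | 145 | 4 | Yara
23 | 145 | 6 | NULL
90 | 123 | 4 | Bob
90 | 123 | 4 | Yara
90 | 123 | 6 | NULL
93 | 133 | 4 | Bob
93 | 133 | 4 | Yara
93 | 133 | 6 | NULL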